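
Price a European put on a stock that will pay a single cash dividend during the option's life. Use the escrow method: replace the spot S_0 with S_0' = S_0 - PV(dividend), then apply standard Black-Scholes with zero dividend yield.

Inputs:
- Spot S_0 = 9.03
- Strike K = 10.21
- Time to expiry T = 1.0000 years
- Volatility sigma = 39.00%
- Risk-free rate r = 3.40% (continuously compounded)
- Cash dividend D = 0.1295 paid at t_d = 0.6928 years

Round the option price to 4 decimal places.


PV(D) = D * exp(-r * t_d) = 0.1295 * 0.97672006 = 0.12648525
S_0' = S_0 - PV(D) = 9.0300 - 0.12648525 = 8.90351475
d1 = (ln(S_0'/K) + (r + sigma^2/2)*T) / (sigma*sqrt(T)) = -0.06890133
d2 = d1 - sigma*sqrt(T) = -0.45890133
exp(-rT) = 0.96657150
N(-d1) = 0.52746592; N(-d2) = 0.67684749
P = K * exp(-rT) * N(-d2) - S_0' * N(-d1) = 10.2100 * 0.96657150 * 0.67684749 - 8.90351475 * 0.52746592 = 1.9833

Answer: Price = 1.9833


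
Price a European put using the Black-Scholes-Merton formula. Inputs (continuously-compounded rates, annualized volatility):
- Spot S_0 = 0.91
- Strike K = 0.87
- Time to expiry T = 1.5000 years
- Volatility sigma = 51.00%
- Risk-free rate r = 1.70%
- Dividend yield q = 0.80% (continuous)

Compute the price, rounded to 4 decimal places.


d1 = (ln(S/K) + (r - q + 0.5*sigma^2) * T) / (sigma * sqrt(T)) = 0.40588908
d2 = d1 - sigma * sqrt(T) = -0.21873081
exp(-rT) = 0.97482238; exp(-qT) = 0.98807171
P = K * exp(-rT) * N(-d2) - S_0 * exp(-qT) * N(-d1)
N(-d1) = 0.34241205; N(-d2) = 0.58657013
P = 0.8700 * 0.97482238 * 0.58657013 - 0.9100 * 0.98807171 * 0.34241205 = 0.1896

Answer: Price = 0.1896


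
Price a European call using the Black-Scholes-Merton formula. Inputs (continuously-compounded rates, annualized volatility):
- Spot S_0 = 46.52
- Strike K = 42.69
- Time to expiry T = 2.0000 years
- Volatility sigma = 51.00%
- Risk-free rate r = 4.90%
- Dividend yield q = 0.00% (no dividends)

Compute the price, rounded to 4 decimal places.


d1 = (ln(S/K) + (r - q + 0.5*sigma^2) * T) / (sigma * sqrt(T)) = 0.61562328
d2 = d1 - sigma * sqrt(T) = -0.10562563
exp(-rT) = 0.90664890; exp(-qT) = 1.00000000
C = S_0 * exp(-qT) * N(d1) - K * exp(-rT) * N(d2)
N(d1) = 0.73092841; N(d2) = 0.45793969
C = 46.5200 * 1.00000000 * 0.73092841 - 42.6900 * 0.90664890 * 0.45793969 = 16.2783

Answer: Price = 16.2783


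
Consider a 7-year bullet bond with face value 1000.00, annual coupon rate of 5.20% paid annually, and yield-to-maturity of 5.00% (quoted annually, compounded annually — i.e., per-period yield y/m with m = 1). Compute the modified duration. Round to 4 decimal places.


Answer: Modified duration = 5.7616

Derivation:
Coupon per period c = face * coupon_rate / m = 52.000000
Periods per year m = 1; per-period yield y/m = 0.050000
Number of cashflows N = 7
Cashflows (t years, CF_t, discount factor 1/(1+y/m)^(m*t), PV):
  t = 1.0000: CF_t = 52.000000, DF = 0.952381, PV = 49.523810
  t = 2.0000: CF_t = 52.000000, DF = 0.907029, PV = 47.165533
  t = 3.0000: CF_t = 52.000000, DF = 0.863838, PV = 44.919555
  t = 4.0000: CF_t = 52.000000, DF = 0.822702, PV = 42.780529
  t = 5.0000: CF_t = 52.000000, DF = 0.783526, PV = 40.743361
  t = 6.0000: CF_t = 52.000000, DF = 0.746215, PV = 38.803201
  t = 7.0000: CF_t = 1052.000000, DF = 0.710681, PV = 747.636759
Price P = sum_t PV_t = 1011.572747
First compute Macaulay numerator sum_t t * PV_t:
  t * PV_t at t = 1.0000: 49.523810
  t * PV_t at t = 2.0000: 94.331066
  t * PV_t at t = 3.0000: 134.758665
  t * PV_t at t = 4.0000: 171.122115
  t * PV_t at t = 5.0000: 203.716803
  t * PV_t at t = 6.0000: 232.819204
  t * PV_t at t = 7.0000: 5233.457315
Macaulay duration D = 6119.728978 / 1011.572747 = 6.049717
Modified duration = D / (1 + y/m) = 6.049717 / (1 + 0.050000) = 5.761635


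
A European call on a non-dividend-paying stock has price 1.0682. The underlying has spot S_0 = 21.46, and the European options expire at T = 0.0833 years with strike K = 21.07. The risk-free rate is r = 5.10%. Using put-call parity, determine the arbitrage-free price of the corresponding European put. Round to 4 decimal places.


Answer: Put price = 0.5889

Derivation:
Put-call parity: C - P = S_0 * exp(-qT) - K * exp(-rT).
S_0 * exp(-qT) = 21.4600 * 1.00000000 = 21.46000000
K * exp(-rT) = 21.0700 * 0.99576071 = 20.98067819
P = C - S*exp(-qT) + K*exp(-rT)
P = 1.0682 - 21.46000000 + 20.98067819 = 0.5889


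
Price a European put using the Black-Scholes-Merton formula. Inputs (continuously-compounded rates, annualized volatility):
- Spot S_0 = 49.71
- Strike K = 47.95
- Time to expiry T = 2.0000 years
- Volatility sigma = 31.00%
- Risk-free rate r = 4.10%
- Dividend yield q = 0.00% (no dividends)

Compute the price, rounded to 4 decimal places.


Answer: Price = 5.6658

Derivation:
d1 = (ln(S/K) + (r - q + 0.5*sigma^2) * T) / (sigma * sqrt(T)) = 0.48846781
d2 = d1 - sigma * sqrt(T) = 0.05006161
exp(-rT) = 0.92127196; exp(-qT) = 1.00000000
P = K * exp(-rT) * N(-d2) - S_0 * exp(-qT) * N(-d1)
N(-d1) = 0.31260926; N(-d2) = 0.48003665
P = 47.9500 * 0.92127196 * 0.48003665 - 49.7100 * 1.00000000 * 0.31260926 = 5.6658


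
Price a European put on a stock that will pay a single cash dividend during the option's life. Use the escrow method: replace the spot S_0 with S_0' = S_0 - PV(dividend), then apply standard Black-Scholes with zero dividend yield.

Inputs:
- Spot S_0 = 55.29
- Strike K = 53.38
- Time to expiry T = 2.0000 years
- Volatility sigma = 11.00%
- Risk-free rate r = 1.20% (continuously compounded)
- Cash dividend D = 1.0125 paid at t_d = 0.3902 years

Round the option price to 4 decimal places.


Answer: Price = 2.3265

Derivation:
PV(D) = D * exp(-r * t_d) = 1.0125 * 0.99532855 = 1.00777015
S_0' = S_0 - PV(D) = 55.2900 - 1.00777015 = 54.28222985
d1 = (ln(S_0'/K) + (r + sigma^2/2)*T) / (sigma*sqrt(T)) = 0.33980190
d2 = d1 - sigma*sqrt(T) = 0.18423841
exp(-rT) = 0.97628571
N(-d1) = 0.36700286; N(-d2) = 0.42691321
P = K * exp(-rT) * N(-d2) - S_0' * N(-d1) = 53.3800 * 0.97628571 * 0.42691321 - 54.28222985 * 0.36700286 = 2.3265


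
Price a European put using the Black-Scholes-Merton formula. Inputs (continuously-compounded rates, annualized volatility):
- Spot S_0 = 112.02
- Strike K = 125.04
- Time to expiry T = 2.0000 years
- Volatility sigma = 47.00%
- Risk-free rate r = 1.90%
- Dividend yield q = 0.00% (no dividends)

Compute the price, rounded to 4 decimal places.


d1 = (ln(S/K) + (r - q + 0.5*sigma^2) * T) / (sigma * sqrt(T)) = 0.22408325
d2 = d1 - sigma * sqrt(T) = -0.44059712
exp(-rT) = 0.96271294; exp(-qT) = 1.00000000
P = K * exp(-rT) * N(-d2) - S_0 * exp(-qT) * N(-d1)
N(-d1) = 0.41134626; N(-d2) = 0.67024766
P = 125.0400 * 0.96271294 * 0.67024766 - 112.0200 * 1.00000000 * 0.41134626 = 34.6038

Answer: Price = 34.6038


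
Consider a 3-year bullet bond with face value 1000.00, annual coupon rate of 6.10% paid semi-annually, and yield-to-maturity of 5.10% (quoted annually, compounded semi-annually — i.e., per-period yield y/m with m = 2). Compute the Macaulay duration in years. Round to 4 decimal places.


Coupon per period c = face * coupon_rate / m = 30.500000
Periods per year m = 2; per-period yield y/m = 0.025500
Number of cashflows N = 6
Cashflows (t years, CF_t, discount factor 1/(1+y/m)^(m*t), PV):
  t = 0.5000: CF_t = 30.500000, DF = 0.975134, PV = 29.741589
  t = 1.0000: CF_t = 30.500000, DF = 0.950886, PV = 29.002038
  t = 1.5000: CF_t = 30.500000, DF = 0.927242, PV = 28.280875
  t = 2.0000: CF_t = 30.500000, DF = 0.904185, PV = 27.577645
  t = 2.5000: CF_t = 30.500000, DF = 0.881702, PV = 26.891902
  t = 3.0000: CF_t = 1030.500000, DF = 0.859777, PV = 886.000583
Price P = sum_t PV_t = 1027.494633
Macaulay numerator sum_t t * PV_t:
  t * PV_t at t = 0.5000: 14.870795
  t * PV_t at t = 1.0000: 29.002038
  t * PV_t at t = 1.5000: 42.421313
  t * PV_t at t = 2.0000: 55.155290
  t * PV_t at t = 2.5000: 67.229754
  t * PV_t at t = 3.0000: 2658.001750
Macaulay duration D = (sum_t t * PV_t) / P = 2866.680940 / 1027.494633 = 2.789972

Answer: Macaulay duration = 2.7900 years


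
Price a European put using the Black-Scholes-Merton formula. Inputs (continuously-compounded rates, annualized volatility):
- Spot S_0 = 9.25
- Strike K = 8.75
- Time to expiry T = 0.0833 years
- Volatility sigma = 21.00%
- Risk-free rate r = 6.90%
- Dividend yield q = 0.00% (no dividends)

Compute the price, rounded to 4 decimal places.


d1 = (ln(S/K) + (r - q + 0.5*sigma^2) * T) / (sigma * sqrt(T)) = 1.04198446
d2 = d1 - sigma * sqrt(T) = 0.98137481
exp(-rT) = 0.99426879; exp(-qT) = 1.00000000
P = K * exp(-rT) * N(-d2) - S_0 * exp(-qT) * N(-d1)
N(-d1) = 0.14870944; N(-d2) = 0.16320397
P = 8.7500 * 0.99426879 * 0.16320397 - 9.2500 * 1.00000000 * 0.14870944 = 0.0443

Answer: Price = 0.0443


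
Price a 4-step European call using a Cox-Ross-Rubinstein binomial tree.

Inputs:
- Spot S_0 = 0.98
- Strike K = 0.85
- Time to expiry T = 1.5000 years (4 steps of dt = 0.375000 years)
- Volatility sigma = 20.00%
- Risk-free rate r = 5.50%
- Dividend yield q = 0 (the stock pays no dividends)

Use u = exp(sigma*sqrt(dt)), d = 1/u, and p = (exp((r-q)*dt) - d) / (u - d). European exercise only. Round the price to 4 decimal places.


Answer: Price = V(0,0) = 0.2214

Derivation:
dt = T/N = 0.375000
u = exp(sigma*sqrt(dt)) = 1.130290; d = 1/u = 0.884728
p = (exp((r-q)*dt) - d) / (u - d) = 0.554283
Discount per step: exp(-r*dt) = 0.979586
Stock lattice S(k, i) with i counting down-moves:
  k=0: S(0,0) = 0.9800
  k=1: S(1,0) = 1.1077; S(1,1) = 0.8670
  k=2: S(2,0) = 1.2520; S(2,1) = 0.9800; S(2,2) = 0.7671
  k=3: S(3,0) = 1.4151; S(3,1) = 1.1077; S(3,2) = 0.8670; S(3,3) = 0.6787
  k=4: S(4,0) = 1.5995; S(4,1) = 1.2520; S(4,2) = 0.9800; S(4,3) = 0.7671; S(4,4) = 0.6004
Terminal payoffs V(N, i) = max(S_T - K, 0):
  V(4,0) = 0.749507; V(4,1) = 0.402005; V(4,2) = 0.130000; V(4,3) = 0.000000; V(4,4) = 0.000000
Backward induction: V(k, i) = exp(-r*dt) * [p * V(k+1, i) + (1-p) * V(k+1, i+1)].
  V(3,0) = exp(-r*dt) * [p*0.749507 + (1-p)*0.402005] = 0.582481
  V(3,1) = exp(-r*dt) * [p*0.402005 + (1-p)*0.130000] = 0.275036
  V(3,2) = exp(-r*dt) * [p*0.130000 + (1-p)*0.000000] = 0.070586
  V(3,3) = exp(-r*dt) * [p*0.000000 + (1-p)*0.000000] = 0.000000
  V(2,0) = exp(-r*dt) * [p*0.582481 + (1-p)*0.275036] = 0.436354
  V(2,1) = exp(-r*dt) * [p*0.275036 + (1-p)*0.070586] = 0.180155
  V(2,2) = exp(-r*dt) * [p*0.070586 + (1-p)*0.000000] = 0.038326
  V(1,0) = exp(-r*dt) * [p*0.436354 + (1-p)*0.180155] = 0.315585
  V(1,1) = exp(-r*dt) * [p*0.180155 + (1-p)*0.038326] = 0.114552
  V(0,0) = exp(-r*dt) * [p*0.315585 + (1-p)*0.114552] = 0.221368


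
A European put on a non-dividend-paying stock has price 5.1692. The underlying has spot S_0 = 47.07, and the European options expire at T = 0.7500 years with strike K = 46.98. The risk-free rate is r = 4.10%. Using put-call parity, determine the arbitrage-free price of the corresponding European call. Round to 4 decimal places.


Put-call parity: C - P = S_0 * exp(-qT) - K * exp(-rT).
S_0 * exp(-qT) = 47.0700 * 1.00000000 = 47.07000000
K * exp(-rT) = 46.9800 * 0.96971797 = 45.55735034
C = P + S*exp(-qT) - K*exp(-rT)
C = 5.1692 + 47.07000000 - 45.55735034 = 6.6818

Answer: Call price = 6.6818


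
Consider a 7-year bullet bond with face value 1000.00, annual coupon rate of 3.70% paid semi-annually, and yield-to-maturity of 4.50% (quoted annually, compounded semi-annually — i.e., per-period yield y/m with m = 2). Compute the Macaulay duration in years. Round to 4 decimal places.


Coupon per period c = face * coupon_rate / m = 18.500000
Periods per year m = 2; per-period yield y/m = 0.022500
Number of cashflows N = 14
Cashflows (t years, CF_t, discount factor 1/(1+y/m)^(m*t), PV):
  t = 0.5000: CF_t = 18.500000, DF = 0.977995, PV = 18.092910
  t = 1.0000: CF_t = 18.500000, DF = 0.956474, PV = 17.694777
  t = 1.5000: CF_t = 18.500000, DF = 0.935427, PV = 17.305405
  t = 2.0000: CF_t = 18.500000, DF = 0.914843, PV = 16.924602
  t = 2.5000: CF_t = 18.500000, DF = 0.894712, PV = 16.552178
  t = 3.0000: CF_t = 18.500000, DF = 0.875024, PV = 16.187949
  t = 3.5000: CF_t = 18.500000, DF = 0.855769, PV = 15.831735
  t = 4.0000: CF_t = 18.500000, DF = 0.836938, PV = 15.483359
  t = 4.5000: CF_t = 18.500000, DF = 0.818522, PV = 15.142650
  t = 5.0000: CF_t = 18.500000, DF = 0.800510, PV = 14.809437
  t = 5.5000: CF_t = 18.500000, DF = 0.782895, PV = 14.483557
  t = 6.0000: CF_t = 18.500000, DF = 0.765667, PV = 14.164848
  t = 6.5000: CF_t = 18.500000, DF = 0.748819, PV = 13.853152
  t = 7.0000: CF_t = 1018.500000, DF = 0.732341, PV = 745.889682
Price P = sum_t PV_t = 952.416243
Macaulay numerator sum_t t * PV_t:
  t * PV_t at t = 0.5000: 9.046455
  t * PV_t at t = 1.0000: 17.694777
  t * PV_t at t = 1.5000: 25.958108
  t * PV_t at t = 2.0000: 33.849204
  t * PV_t at t = 2.5000: 41.380445
  t * PV_t at t = 3.0000: 48.563847
  t * PV_t at t = 3.5000: 55.411072
  t * PV_t at t = 4.0000: 61.933438
  t * PV_t at t = 4.5000: 68.141924
  t * PV_t at t = 5.0000: 74.047187
  t * PV_t at t = 5.5000: 79.659566
  t * PV_t at t = 6.0000: 84.989090
  t * PV_t at t = 6.5000: 90.045491
  t * PV_t at t = 7.0000: 5221.227777
Macaulay duration D = (sum_t t * PV_t) / P = 5911.948381 / 952.416243 = 6.207316

Answer: Macaulay duration = 6.2073 years


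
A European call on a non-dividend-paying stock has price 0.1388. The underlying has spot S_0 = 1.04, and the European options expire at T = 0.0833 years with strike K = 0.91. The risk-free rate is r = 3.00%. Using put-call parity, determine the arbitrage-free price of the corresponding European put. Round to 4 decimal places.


Answer: Put price = 0.0065

Derivation:
Put-call parity: C - P = S_0 * exp(-qT) - K * exp(-rT).
S_0 * exp(-qT) = 1.0400 * 1.00000000 = 1.04000000
K * exp(-rT) = 0.9100 * 0.99750412 = 0.90772875
P = C - S*exp(-qT) + K*exp(-rT)
P = 0.1388 - 1.04000000 + 0.90772875 = 0.0065


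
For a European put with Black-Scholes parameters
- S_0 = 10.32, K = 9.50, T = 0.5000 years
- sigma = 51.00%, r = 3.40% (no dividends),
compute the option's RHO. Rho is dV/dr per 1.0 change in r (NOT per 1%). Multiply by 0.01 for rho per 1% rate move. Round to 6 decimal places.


d1 = 0.4570321219; d2 = 0.0964076635
phi(d1) = 0.3593790085; exp(-qT) = 1.0000000000; exp(-rT) = 0.9831436846
N(-d2) = 0.4615984029
Rho = -K*T*exp(-rT)*N(-d2) = -9.5000 * 0.5000 * 0.9831436846 * 0.4615984029 = -2.155633

Answer: Rho = -2.155633


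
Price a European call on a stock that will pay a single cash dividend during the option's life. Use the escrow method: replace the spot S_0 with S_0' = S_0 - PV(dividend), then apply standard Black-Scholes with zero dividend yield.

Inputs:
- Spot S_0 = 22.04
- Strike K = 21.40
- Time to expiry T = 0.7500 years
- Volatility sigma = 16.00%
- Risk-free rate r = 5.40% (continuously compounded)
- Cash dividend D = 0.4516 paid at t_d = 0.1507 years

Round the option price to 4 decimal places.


Answer: Price = 1.7578

Derivation:
PV(D) = D * exp(-r * t_d) = 0.4516 * 0.99189522 = 0.44793988
S_0' = S_0 - PV(D) = 22.0400 - 0.44793988 = 21.59206012
d1 = (ln(S_0'/K) + (r + sigma^2/2)*T) / (sigma*sqrt(T)) = 0.42604652
d2 = d1 - sigma*sqrt(T) = 0.28748246
exp(-rT) = 0.96030916
N(d1) = 0.66496303; N(d2) = 0.61312853
C = S_0' * N(d1) - K * exp(-rT) * N(d2) = 21.59206012 * 0.66496303 - 21.4000 * 0.96030916 * 0.61312853 = 1.7578


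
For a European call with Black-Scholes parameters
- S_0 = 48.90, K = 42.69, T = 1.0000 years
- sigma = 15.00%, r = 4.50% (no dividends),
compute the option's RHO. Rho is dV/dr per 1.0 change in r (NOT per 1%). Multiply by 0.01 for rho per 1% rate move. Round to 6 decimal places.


Answer: Rho = 35.540720

Derivation:
d1 = 1.2804179714; d2 = 1.1304179714
phi(d1) = 0.1757533611; exp(-qT) = 1.0000000000; exp(-rT) = 0.9559974818
N(d2) = 0.8708499275
Rho = K*T*exp(-rT)*N(d2) = 42.6900 * 1.0000 * 0.9559974818 * 0.8708499275 = 35.540720


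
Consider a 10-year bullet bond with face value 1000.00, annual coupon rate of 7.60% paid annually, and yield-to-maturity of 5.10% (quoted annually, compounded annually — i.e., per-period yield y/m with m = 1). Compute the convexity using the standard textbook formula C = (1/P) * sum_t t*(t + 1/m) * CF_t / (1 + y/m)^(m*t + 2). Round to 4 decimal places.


Coupon per period c = face * coupon_rate / m = 76.000000
Periods per year m = 1; per-period yield y/m = 0.051000
Number of cashflows N = 10
Cashflows (t years, CF_t, discount factor 1/(1+y/m)^(m*t), PV):
  t = 1.0000: CF_t = 76.000000, DF = 0.951475, PV = 72.312084
  t = 2.0000: CF_t = 76.000000, DF = 0.905304, PV = 68.803124
  t = 3.0000: CF_t = 76.000000, DF = 0.861374, PV = 65.464438
  t = 4.0000: CF_t = 76.000000, DF = 0.819576, PV = 62.287762
  t = 5.0000: CF_t = 76.000000, DF = 0.779806, PV = 59.265235
  t = 6.0000: CF_t = 76.000000, DF = 0.741965, PV = 56.389377
  t = 7.0000: CF_t = 76.000000, DF = 0.705961, PV = 53.653070
  t = 8.0000: CF_t = 76.000000, DF = 0.671705, PV = 51.049544
  t = 9.0000: CF_t = 76.000000, DF = 0.639110, PV = 48.572354
  t = 10.0000: CF_t = 1076.000000, DF = 0.608097, PV = 654.312340
Price P = sum_t PV_t = 1192.109328
Convexity numerator sum_t t*(t + 1/m) * CF_t / (1+y/m)^(m*t + 2):
  t = 1.0000: term = 130.928876
  t = 2.0000: term = 373.726573
  t = 3.0000: term = 711.182822
  t = 4.0000: term = 1127.787539
  t = 5.0000: term = 1609.592111
  t = 6.0000: term = 2144.080833
  t = 7.0000: term = 2720.051802
  t = 8.0000: term = 3327.506622
  t = 9.0000: term = 3957.548314
  t = 10.0000: term = 65158.692973
Convexity = (1/P) * sum = 81261.098465 / 1192.109328 = 68.165810

Answer: Convexity = 68.1658


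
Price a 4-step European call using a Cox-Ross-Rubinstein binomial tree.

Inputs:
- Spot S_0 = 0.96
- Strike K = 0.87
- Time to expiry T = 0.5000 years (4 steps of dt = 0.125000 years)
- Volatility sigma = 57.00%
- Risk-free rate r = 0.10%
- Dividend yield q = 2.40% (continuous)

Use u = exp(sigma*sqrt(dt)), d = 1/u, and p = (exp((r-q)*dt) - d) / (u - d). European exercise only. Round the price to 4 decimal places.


dt = T/N = 0.125000
u = exp(sigma*sqrt(dt)) = 1.223267; d = 1/u = 0.817483
p = (exp((r-q)*dt) - d) / (u - d) = 0.442714
Discount per step: exp(-r*dt) = 0.999875
Stock lattice S(k, i) with i counting down-moves:
  k=0: S(0,0) = 0.9600
  k=1: S(1,0) = 1.1743; S(1,1) = 0.7848
  k=2: S(2,0) = 1.4365; S(2,1) = 0.9600; S(2,2) = 0.6415
  k=3: S(3,0) = 1.7573; S(3,1) = 1.1743; S(3,2) = 0.7848; S(3,3) = 0.5245
  k=4: S(4,0) = 2.1496; S(4,1) = 1.4365; S(4,2) = 0.9600; S(4,3) = 0.6415; S(4,4) = 0.4287
Terminal payoffs V(N, i) = max(S_T - K, 0):
  V(4,0) = 1.279596; V(4,1) = 0.566528; V(4,2) = 0.090000; V(4,3) = 0.000000; V(4,4) = 0.000000
Backward induction: V(k, i) = exp(-r*dt) * [p * V(k+1, i) + (1-p) * V(k+1, i+1)].
  V(3,0) = exp(-r*dt) * [p*1.279596 + (1-p)*0.566528] = 0.882102
  V(3,1) = exp(-r*dt) * [p*0.566528 + (1-p)*0.090000] = 0.300928
  V(3,2) = exp(-r*dt) * [p*0.090000 + (1-p)*0.000000] = 0.039839
  V(3,3) = exp(-r*dt) * [p*0.000000 + (1-p)*0.000000] = 0.000000
  V(2,0) = exp(-r*dt) * [p*0.882102 + (1-p)*0.300928] = 0.558152
  V(2,1) = exp(-r*dt) * [p*0.300928 + (1-p)*0.039839] = 0.155407
  V(2,2) = exp(-r*dt) * [p*0.039839 + (1-p)*0.000000] = 0.017635
  V(1,0) = exp(-r*dt) * [p*0.558152 + (1-p)*0.155407] = 0.333666
  V(1,1) = exp(-r*dt) * [p*0.155407 + (1-p)*0.017635] = 0.078619
  V(0,0) = exp(-r*dt) * [p*0.333666 + (1-p)*0.078619] = 0.191508

Answer: Price = V(0,0) = 0.1915


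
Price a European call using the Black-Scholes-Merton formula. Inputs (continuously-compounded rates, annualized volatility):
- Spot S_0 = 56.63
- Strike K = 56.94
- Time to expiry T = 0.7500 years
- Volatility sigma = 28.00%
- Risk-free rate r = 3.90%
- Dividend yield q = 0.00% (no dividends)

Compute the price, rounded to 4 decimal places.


d1 = (ln(S/K) + (r - q + 0.5*sigma^2) * T) / (sigma * sqrt(T)) = 0.21935516
d2 = d1 - sigma * sqrt(T) = -0.02313196
exp(-rT) = 0.97117364; exp(-qT) = 1.00000000
C = S_0 * exp(-qT) * N(d1) - K * exp(-rT) * N(d2)
N(d1) = 0.58681330; N(d2) = 0.49077251
C = 56.6300 * 1.00000000 * 0.58681330 - 56.9400 * 0.97117364 * 0.49077251 = 6.0922

Answer: Price = 6.0922


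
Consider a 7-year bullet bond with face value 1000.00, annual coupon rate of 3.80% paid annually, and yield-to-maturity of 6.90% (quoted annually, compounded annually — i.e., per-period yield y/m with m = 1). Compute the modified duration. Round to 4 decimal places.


Answer: Modified duration = 5.7939

Derivation:
Coupon per period c = face * coupon_rate / m = 38.000000
Periods per year m = 1; per-period yield y/m = 0.069000
Number of cashflows N = 7
Cashflows (t years, CF_t, discount factor 1/(1+y/m)^(m*t), PV):
  t = 1.0000: CF_t = 38.000000, DF = 0.935454, PV = 35.547240
  t = 2.0000: CF_t = 38.000000, DF = 0.875074, PV = 33.252797
  t = 3.0000: CF_t = 38.000000, DF = 0.818591, PV = 31.106452
  t = 4.0000: CF_t = 38.000000, DF = 0.765754, PV = 29.098646
  t = 5.0000: CF_t = 38.000000, DF = 0.716327, PV = 27.220436
  t = 6.0000: CF_t = 38.000000, DF = 0.670091, PV = 25.463457
  t = 7.0000: CF_t = 1038.000000, DF = 0.626839, PV = 650.658964
Price P = sum_t PV_t = 832.347992
First compute Macaulay numerator sum_t t * PV_t:
  t * PV_t at t = 1.0000: 35.547240
  t * PV_t at t = 2.0000: 66.505595
  t * PV_t at t = 3.0000: 93.319357
  t * PV_t at t = 4.0000: 116.394583
  t * PV_t at t = 5.0000: 136.102178
  t * PV_t at t = 6.0000: 152.780742
  t * PV_t at t = 7.0000: 4554.612745
Macaulay duration D = 5155.262439 / 832.347992 = 6.193638
Modified duration = D / (1 + y/m) = 6.193638 / (1 + 0.069000) = 5.793862


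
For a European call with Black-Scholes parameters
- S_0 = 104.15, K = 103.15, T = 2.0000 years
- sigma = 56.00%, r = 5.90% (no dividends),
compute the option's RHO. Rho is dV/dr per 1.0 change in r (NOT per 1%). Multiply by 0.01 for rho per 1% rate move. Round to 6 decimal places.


d1 = 0.5571596468; d2 = -0.2347999481
phi(d1) = 0.3415873091; exp(-qT) = 1.0000000000; exp(-rT) = 0.8886960526
N(d2) = 0.4071820040
Rho = K*T*exp(-rT)*N(d2) = 103.1500 * 2.0000 * 0.8886960526 * 0.4071820040 = 74.651932

Answer: Rho = 74.651932


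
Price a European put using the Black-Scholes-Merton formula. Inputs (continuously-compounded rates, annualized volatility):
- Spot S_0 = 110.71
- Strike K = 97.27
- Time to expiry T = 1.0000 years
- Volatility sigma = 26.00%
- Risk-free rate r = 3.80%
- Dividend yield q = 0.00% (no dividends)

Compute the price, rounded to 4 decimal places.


Answer: Price = 4.1355

Derivation:
d1 = (ln(S/K) + (r - q + 0.5*sigma^2) * T) / (sigma * sqrt(T)) = 0.77393674
d2 = d1 - sigma * sqrt(T) = 0.51393674
exp(-rT) = 0.96271294; exp(-qT) = 1.00000000
P = K * exp(-rT) * N(-d2) - S_0 * exp(-qT) * N(-d1)
N(-d1) = 0.21948410; N(-d2) = 0.30364811
P = 97.2700 * 0.96271294 * 0.30364811 - 110.7100 * 1.00000000 * 0.21948410 = 4.1355


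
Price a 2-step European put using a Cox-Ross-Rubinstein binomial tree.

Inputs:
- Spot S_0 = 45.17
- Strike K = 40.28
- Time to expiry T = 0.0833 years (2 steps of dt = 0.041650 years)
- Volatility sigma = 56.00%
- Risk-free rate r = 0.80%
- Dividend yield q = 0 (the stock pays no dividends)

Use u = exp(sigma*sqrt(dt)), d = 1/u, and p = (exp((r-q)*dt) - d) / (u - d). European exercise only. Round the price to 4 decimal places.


Answer: Price = V(0,0) = 1.2048

Derivation:
dt = T/N = 0.041650
u = exp(sigma*sqrt(dt)) = 1.121073; d = 1/u = 0.892002
p = (exp((r-q)*dt) - d) / (u - d) = 0.472914
Discount per step: exp(-r*dt) = 0.999667
Stock lattice S(k, i) with i counting down-moves:
  k=0: S(0,0) = 45.1700
  k=1: S(1,0) = 50.6389; S(1,1) = 40.2917
  k=2: S(2,0) = 56.7699; S(2,1) = 45.1700; S(2,2) = 35.9403
Terminal payoffs V(N, i) = max(K - S_T, 0):
  V(2,0) = 0.000000; V(2,1) = 0.000000; V(2,2) = 4.339678
Backward induction: V(k, i) = exp(-r*dt) * [p * V(k+1, i) + (1-p) * V(k+1, i+1)].
  V(1,0) = exp(-r*dt) * [p*0.000000 + (1-p)*0.000000] = 0.000000
  V(1,1) = exp(-r*dt) * [p*0.000000 + (1-p)*4.339678] = 2.286621
  V(0,0) = exp(-r*dt) * [p*0.000000 + (1-p)*2.286621] = 1.204844


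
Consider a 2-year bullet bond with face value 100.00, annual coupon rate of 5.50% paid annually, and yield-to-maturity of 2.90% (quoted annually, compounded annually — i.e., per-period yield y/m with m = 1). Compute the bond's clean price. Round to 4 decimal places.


Answer: Price = 104.9822

Derivation:
Coupon per period c = face * coupon_rate / m = 5.500000
Periods per year m = 1; per-period yield y/m = 0.029000
Number of cashflows N = 2
Cashflows (t years, CF_t, discount factor 1/(1+y/m)^(m*t), PV):
  t = 1.0000: CF_t = 5.500000, DF = 0.971817, PV = 5.344995
  t = 2.0000: CF_t = 105.500000, DF = 0.944429, PV = 99.637245
Price P = sum_t PV_t = 104.982240


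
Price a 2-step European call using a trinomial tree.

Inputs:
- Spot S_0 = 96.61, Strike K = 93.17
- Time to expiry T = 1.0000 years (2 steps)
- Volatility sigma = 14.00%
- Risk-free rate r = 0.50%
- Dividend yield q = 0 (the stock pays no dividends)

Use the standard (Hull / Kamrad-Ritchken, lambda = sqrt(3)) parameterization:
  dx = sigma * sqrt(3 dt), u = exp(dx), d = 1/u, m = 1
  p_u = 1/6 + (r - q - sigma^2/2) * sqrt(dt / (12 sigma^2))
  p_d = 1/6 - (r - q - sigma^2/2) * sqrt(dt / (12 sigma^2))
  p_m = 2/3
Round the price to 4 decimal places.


dt = T/N = 0.500000; dx = sigma*sqrt(3*dt) = 0.171464
u = exp(dx) = 1.187042; d = 1/u = 0.842430
p_u = 0.159668, p_m = 0.666667, p_d = 0.173665
Discount per step: exp(-r*dt) = 0.997503
Stock lattice S(k, j) with j the centered position index:
  k=0: S(0,+0) = 96.6100
  k=1: S(1,-1) = 81.3872; S(1,+0) = 96.6100; S(1,+1) = 114.6801
  k=2: S(2,-2) = 68.5630; S(2,-1) = 81.3872; S(2,+0) = 96.6100; S(2,+1) = 114.6801; S(2,+2) = 136.1301
Terminal payoffs V(N, j) = max(S_T - K, 0):
  V(2,-2) = 0.000000; V(2,-1) = 0.000000; V(2,+0) = 3.440000; V(2,+1) = 21.510103; V(2,+2) = 42.960069
Backward induction: V(k, j) = exp(-r*dt) * [p_u * V(k+1, j+1) + p_m * V(k+1, j) + p_d * V(k+1, j-1)]
  V(1,-1) = exp(-r*dt) * [p_u*3.440000 + p_m*0.000000 + p_d*0.000000] = 0.547887
  V(1,+0) = exp(-r*dt) * [p_u*21.510103 + p_m*3.440000 + p_d*0.000000] = 5.713509
  V(1,+1) = exp(-r*dt) * [p_u*42.960069 + p_m*21.510103 + p_d*3.440000] = 21.742407
  V(0,+0) = exp(-r*dt) * [p_u*21.742407 + p_m*5.713509 + p_d*0.547887] = 7.357308

Answer: Price = V(0,0) = 7.3573


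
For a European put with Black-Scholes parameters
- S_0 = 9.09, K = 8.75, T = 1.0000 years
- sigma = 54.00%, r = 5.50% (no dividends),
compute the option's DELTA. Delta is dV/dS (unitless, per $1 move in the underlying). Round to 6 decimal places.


d1 = 0.4424466811; d2 = -0.0975533189
phi(d1) = 0.3617441569; exp(-qT) = 1.0000000000; exp(-rT) = 0.9464851480
N(-d1) = 0.3290830027
Delta = -exp(-qT) * N(-d1) = -1.0000000000 * 0.3290830027 = -0.329083

Answer: Delta = -0.329083


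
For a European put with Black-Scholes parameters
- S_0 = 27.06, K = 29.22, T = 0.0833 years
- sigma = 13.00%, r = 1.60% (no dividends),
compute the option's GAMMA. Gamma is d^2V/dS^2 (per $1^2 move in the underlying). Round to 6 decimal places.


Answer: Gamma = 0.053977

Derivation:
d1 = -1.9925260700; d2 = -2.0300463312
phi(d1) = 0.0548025473; exp(-qT) = 1.0000000000; exp(-rT) = 0.9986680878
Gamma = exp(-qT) * phi(d1) / (S * sigma * sqrt(T)) = 1.0000000000 * 0.0548025473 / (27.0600 * 0.1300 * 0.2886173938) = 0.053977


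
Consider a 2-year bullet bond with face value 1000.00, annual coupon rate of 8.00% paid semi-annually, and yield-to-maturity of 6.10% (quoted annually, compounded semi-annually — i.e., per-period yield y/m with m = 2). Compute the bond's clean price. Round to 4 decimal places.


Coupon per period c = face * coupon_rate / m = 40.000000
Periods per year m = 2; per-period yield y/m = 0.030500
Number of cashflows N = 4
Cashflows (t years, CF_t, discount factor 1/(1+y/m)^(m*t), PV):
  t = 0.5000: CF_t = 40.000000, DF = 0.970403, PV = 38.816109
  t = 1.0000: CF_t = 40.000000, DF = 0.941681, PV = 37.667257
  t = 1.5000: CF_t = 40.000000, DF = 0.913810, PV = 36.552409
  t = 2.0000: CF_t = 1040.000000, DF = 0.886764, PV = 922.234479
Price P = sum_t PV_t = 1035.270254

Answer: Price = 1035.2703


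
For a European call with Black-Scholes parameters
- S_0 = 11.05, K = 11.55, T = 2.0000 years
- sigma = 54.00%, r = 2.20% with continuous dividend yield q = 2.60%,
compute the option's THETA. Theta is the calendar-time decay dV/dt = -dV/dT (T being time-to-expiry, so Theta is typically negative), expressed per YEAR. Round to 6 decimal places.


d1 = 0.3134119744; d2 = -0.4502633493
phi(d1) = 0.3798221865; exp(-qT) = 0.9493288668; exp(-rT) = 0.9569539575
Theta = -S*exp(-qT)*phi(d1)*sigma/(2*sqrt(T)) - r*K*exp(-rT)*N(d2) + q*S*exp(-qT)*N(d1)
N(d1) = 0.6230161560; N(d2) = 0.3262602814; sqrt(T) = 1.4142135624
Term 1 = -11.0500 * 0.9493288668 * 0.3798221865 * 0.5400 / (2 * 1.4142135624) = -0.7606906195
Term 2 = -0.0220 * 11.5500 * 0.9569539575 * 0.3262602814 = -0.0793341027
Term 3 = 0.0260 * 11.0500 * 0.9493288668 * 0.6230161560 = 0.1699227867
Theta = -0.7606906195 + (-0.0793341027) + (0.1699227867) = -0.670102

Answer: Theta = -0.670102


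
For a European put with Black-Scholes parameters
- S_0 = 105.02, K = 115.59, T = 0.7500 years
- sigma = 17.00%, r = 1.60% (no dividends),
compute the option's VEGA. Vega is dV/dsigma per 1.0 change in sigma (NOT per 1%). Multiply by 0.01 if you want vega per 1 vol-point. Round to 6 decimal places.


d1 = -0.4962572744; d2 = -0.6434815931
phi(d1) = 0.3527223151; exp(-qT) = 1.0000000000; exp(-rT) = 0.9880717129
Vega = S * exp(-qT) * phi(d1) * sqrt(T) = 105.0200 * 1.0000000000 * 0.3527223151 * 0.8660254038 = 32.080090

Answer: Vega = 32.080090


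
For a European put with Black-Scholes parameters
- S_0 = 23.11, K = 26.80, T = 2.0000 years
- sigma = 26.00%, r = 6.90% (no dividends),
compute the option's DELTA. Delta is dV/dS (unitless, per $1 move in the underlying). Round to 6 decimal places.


d1 = 0.1562802174; d2 = -0.2114153088
phi(d1) = 0.3941001215; exp(-qT) = 1.0000000000; exp(-rT) = 0.8710986917
N(-d1) = 0.4379060745
Delta = -exp(-qT) * N(-d1) = -1.0000000000 * 0.4379060745 = -0.437906

Answer: Delta = -0.437906


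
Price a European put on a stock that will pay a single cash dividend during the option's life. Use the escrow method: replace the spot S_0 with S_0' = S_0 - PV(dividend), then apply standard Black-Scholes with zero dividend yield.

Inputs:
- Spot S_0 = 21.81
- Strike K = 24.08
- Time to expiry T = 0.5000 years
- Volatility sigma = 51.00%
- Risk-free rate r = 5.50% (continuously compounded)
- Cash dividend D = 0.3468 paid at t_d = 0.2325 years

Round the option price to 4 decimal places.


PV(D) = D * exp(-r * t_d) = 0.3468 * 0.98729391 = 0.34239353
S_0' = S_0 - PV(D) = 21.8100 - 0.34239353 = 21.46760647
d1 = (ln(S_0'/K) + (r + sigma^2/2)*T) / (sigma*sqrt(T)) = -0.06186906
d2 = d1 - sigma*sqrt(T) = -0.42249352
exp(-rT) = 0.97287468
N(-d1) = 0.52466645; N(-d2) = 0.66366759
P = K * exp(-rT) * N(-d2) - S_0' * N(-d1) = 24.0800 * 0.97287468 * 0.66366759 - 21.46760647 * 0.52466645 = 4.2843

Answer: Price = 4.2843


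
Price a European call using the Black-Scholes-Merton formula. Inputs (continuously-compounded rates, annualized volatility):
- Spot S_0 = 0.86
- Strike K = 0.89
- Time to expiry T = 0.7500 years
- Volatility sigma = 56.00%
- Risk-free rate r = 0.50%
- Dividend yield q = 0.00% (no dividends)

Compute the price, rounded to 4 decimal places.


Answer: Price = 0.1543

Derivation:
d1 = (ln(S/K) + (r - q + 0.5*sigma^2) * T) / (sigma * sqrt(T)) = 0.17951660
d2 = d1 - sigma * sqrt(T) = -0.30545762
exp(-rT) = 0.99625702; exp(-qT) = 1.00000000
C = S_0 * exp(-qT) * N(d1) - K * exp(-rT) * N(d2)
N(d1) = 0.57123396; N(d2) = 0.38000882
C = 0.8600 * 1.00000000 * 0.57123396 - 0.8900 * 0.99625702 * 0.38000882 = 0.1543


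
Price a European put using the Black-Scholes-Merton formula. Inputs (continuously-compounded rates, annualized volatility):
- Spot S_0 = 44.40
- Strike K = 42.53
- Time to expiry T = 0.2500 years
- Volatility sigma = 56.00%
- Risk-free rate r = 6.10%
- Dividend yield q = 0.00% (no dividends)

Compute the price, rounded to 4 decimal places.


d1 = (ln(S/K) + (r - q + 0.5*sigma^2) * T) / (sigma * sqrt(T)) = 0.34814200
d2 = d1 - sigma * sqrt(T) = 0.06814200
exp(-rT) = 0.98486569; exp(-qT) = 1.00000000
P = K * exp(-rT) * N(-d2) - S_0 * exp(-qT) * N(-d1)
N(-d1) = 0.36386677; N(-d2) = 0.47283630
P = 42.5300 * 0.98486569 * 0.47283630 - 44.4000 * 1.00000000 * 0.36386677 = 3.6497

Answer: Price = 3.6497


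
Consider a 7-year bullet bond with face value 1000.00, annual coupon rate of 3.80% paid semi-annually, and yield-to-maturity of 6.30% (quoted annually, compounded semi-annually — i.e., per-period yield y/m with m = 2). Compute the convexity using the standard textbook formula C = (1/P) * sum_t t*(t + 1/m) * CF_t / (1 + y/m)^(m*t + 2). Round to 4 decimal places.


Coupon per period c = face * coupon_rate / m = 19.000000
Periods per year m = 2; per-period yield y/m = 0.031500
Number of cashflows N = 14
Cashflows (t years, CF_t, discount factor 1/(1+y/m)^(m*t), PV):
  t = 0.5000: CF_t = 19.000000, DF = 0.969462, PV = 18.419777
  t = 1.0000: CF_t = 19.000000, DF = 0.939856, PV = 17.857273
  t = 1.5000: CF_t = 19.000000, DF = 0.911155, PV = 17.311947
  t = 2.0000: CF_t = 19.000000, DF = 0.883330, PV = 16.783273
  t = 2.5000: CF_t = 19.000000, DF = 0.856355, PV = 16.270745
  t = 3.0000: CF_t = 19.000000, DF = 0.830204, PV = 15.773868
  t = 3.5000: CF_t = 19.000000, DF = 0.804851, PV = 15.292165
  t = 4.0000: CF_t = 19.000000, DF = 0.780272, PV = 14.825172
  t = 4.5000: CF_t = 19.000000, DF = 0.756444, PV = 14.372440
  t = 5.0000: CF_t = 19.000000, DF = 0.733344, PV = 13.933534
  t = 5.5000: CF_t = 19.000000, DF = 0.710949, PV = 13.508031
  t = 6.0000: CF_t = 19.000000, DF = 0.689238, PV = 13.095522
  t = 6.5000: CF_t = 19.000000, DF = 0.668190, PV = 12.695610
  t = 7.0000: CF_t = 1019.000000, DF = 0.647785, PV = 660.092703
Price P = sum_t PV_t = 860.232060
Convexity numerator sum_t t*(t + 1/m) * CF_t / (1+y/m)^(m*t + 2):
  t = 0.5000: term = 8.655973
  t = 1.0000: term = 25.174910
  t = 1.5000: term = 48.812235
  t = 2.0000: term = 78.869341
  t = 2.5000: term = 114.691237
  t = 3.0000: term = 155.664307
  t = 3.5000: term = 201.214163
  t = 4.0000: term = 250.803610
  t = 4.5000: term = 303.930695
  t = 5.0000: term = 360.126854
  t = 5.5000: term = 418.955138
  t = 6.0000: term = 480.008531
  t = 6.5000: term = 542.908340
  t = 7.0000: term = 32570.600860
Convexity = (1/P) * sum = 35560.416193 / 860.232060 = 41.338167

Answer: Convexity = 41.3382


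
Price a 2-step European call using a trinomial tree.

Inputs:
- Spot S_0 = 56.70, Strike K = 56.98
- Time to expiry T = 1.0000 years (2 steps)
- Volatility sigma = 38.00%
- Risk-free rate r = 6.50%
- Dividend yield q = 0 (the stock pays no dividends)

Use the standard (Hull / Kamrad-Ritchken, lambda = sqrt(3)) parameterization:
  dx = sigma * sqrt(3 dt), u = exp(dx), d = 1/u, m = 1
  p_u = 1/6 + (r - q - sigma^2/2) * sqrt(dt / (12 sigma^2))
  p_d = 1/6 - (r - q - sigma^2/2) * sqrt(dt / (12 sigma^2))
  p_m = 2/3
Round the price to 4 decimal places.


Answer: Price = V(0,0) = 8.9350

Derivation:
dt = T/N = 0.500000; dx = sigma*sqrt(3*dt) = 0.465403
u = exp(dx) = 1.592656; d = 1/u = 0.627882
p_u = 0.162799, p_m = 0.666667, p_d = 0.170534
Discount per step: exp(-r*dt) = 0.968022
Stock lattice S(k, j) with j the centered position index:
  k=0: S(0,+0) = 56.7000
  k=1: S(1,-1) = 35.6009; S(1,+0) = 56.7000; S(1,+1) = 90.3036
  k=2: S(2,-2) = 22.3532; S(2,-1) = 35.6009; S(2,+0) = 56.7000; S(2,+1) = 90.3036; S(2,+2) = 143.8226
Terminal payoffs V(N, j) = max(S_T - K, 0):
  V(2,-2) = 0.000000; V(2,-1) = 0.000000; V(2,+0) = 0.000000; V(2,+1) = 33.323594; V(2,+2) = 86.842559
Backward induction: V(k, j) = exp(-r*dt) * [p_u * V(k+1, j+1) + p_m * V(k+1, j) + p_d * V(k+1, j-1)]
  V(1,-1) = exp(-r*dt) * [p_u*0.000000 + p_m*0.000000 + p_d*0.000000] = 0.000000
  V(1,+0) = exp(-r*dt) * [p_u*33.323594 + p_m*0.000000 + p_d*0.000000] = 5.251570
  V(1,+1) = exp(-r*dt) * [p_u*86.842559 + p_m*33.323594 + p_d*0.000000] = 35.191116
  V(0,+0) = exp(-r*dt) * [p_u*35.191116 + p_m*5.251570 + p_d*0.000000] = 8.934970


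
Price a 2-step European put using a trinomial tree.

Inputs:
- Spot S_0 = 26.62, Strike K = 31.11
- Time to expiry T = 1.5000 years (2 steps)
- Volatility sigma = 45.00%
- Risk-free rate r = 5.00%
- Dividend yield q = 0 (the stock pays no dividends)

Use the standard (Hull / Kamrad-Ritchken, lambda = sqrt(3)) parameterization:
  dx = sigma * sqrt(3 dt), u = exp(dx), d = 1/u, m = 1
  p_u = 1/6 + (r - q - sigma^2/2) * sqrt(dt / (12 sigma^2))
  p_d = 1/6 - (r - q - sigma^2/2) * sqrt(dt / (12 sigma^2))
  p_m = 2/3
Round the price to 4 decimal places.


Answer: Price = V(0,0) = 7.1691

Derivation:
dt = T/N = 0.750000; dx = sigma*sqrt(3*dt) = 0.675000
u = exp(dx) = 1.964033; d = 1/u = 0.509156
p_u = 0.138194, p_m = 0.666667, p_d = 0.195139
Discount per step: exp(-r*dt) = 0.963194
Stock lattice S(k, j) with j the centered position index:
  k=0: S(0,+0) = 26.6200
  k=1: S(1,-1) = 13.5537; S(1,+0) = 26.6200; S(1,+1) = 52.2826
  k=2: S(2,-2) = 6.9010; S(2,-1) = 13.5537; S(2,+0) = 26.6200; S(2,+1) = 52.2826; S(2,+2) = 102.6847
Terminal payoffs V(N, j) = max(K - S_T, 0):
  V(2,-2) = 24.209024; V(2,-1) = 17.556256; V(2,+0) = 4.490000; V(2,+1) = 0.000000; V(2,+2) = 0.000000
Backward induction: V(k, j) = exp(-r*dt) * [p_u * V(k+1, j+1) + p_m * V(k+1, j) + p_d * V(k+1, j-1)]
  V(1,-1) = exp(-r*dt) * [p_u*4.490000 + p_m*17.556256 + p_d*24.209024] = 16.421295
  V(1,+0) = exp(-r*dt) * [p_u*0.000000 + p_m*4.490000 + p_d*17.556256] = 6.182978
  V(1,+1) = exp(-r*dt) * [p_u*0.000000 + p_m*0.000000 + p_d*4.490000] = 0.843926
  V(0,+0) = exp(-r*dt) * [p_u*0.843926 + p_m*6.182978 + p_d*16.421295] = 7.169099


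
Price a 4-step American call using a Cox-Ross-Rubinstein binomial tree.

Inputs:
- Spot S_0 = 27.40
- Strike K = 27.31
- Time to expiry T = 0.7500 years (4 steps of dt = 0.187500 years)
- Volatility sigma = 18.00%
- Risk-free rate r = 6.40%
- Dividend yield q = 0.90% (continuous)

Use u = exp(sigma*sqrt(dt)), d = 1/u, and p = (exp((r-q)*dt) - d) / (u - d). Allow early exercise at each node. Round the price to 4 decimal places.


dt = T/N = 0.187500
u = exp(sigma*sqrt(dt)) = 1.081060; d = 1/u = 0.925018
p = (exp((r-q)*dt) - d) / (u - d) = 0.546954
Discount per step: exp(-r*dt) = 0.988072
Stock lattice S(k, i) with i counting down-moves:
  k=0: S(0,0) = 27.4000
  k=1: S(1,0) = 29.6211; S(1,1) = 25.3455
  k=2: S(2,0) = 32.0221; S(2,1) = 27.4000; S(2,2) = 23.4450
  k=3: S(3,0) = 34.6179; S(3,1) = 29.6211; S(3,2) = 25.3455; S(3,3) = 21.6871
  k=4: S(4,0) = 37.4240; S(4,1) = 32.0221; S(4,2) = 27.4000; S(4,3) = 23.4450; S(4,4) = 20.0609
Terminal payoffs V(N, i) = max(S_T - K, 0):
  V(4,0) = 10.113998; V(4,1) = 4.712142; V(4,2) = 0.090000; V(4,3) = 0.000000; V(4,4) = 0.000000
Backward induction: V(k, i) = exp(-r*dt) * [p * V(k+1, i) + (1-p) * V(k+1, i+1)]; then take max(V_cont, immediate exercise) for American.
  V(3,0) = exp(-r*dt) * [p*10.113998 + (1-p)*4.712142] = 7.575258; exercise = 7.307865; V(3,0) = max -> 7.575258
  V(3,1) = exp(-r*dt) * [p*4.712142 + (1-p)*0.090000] = 2.586869; exercise = 2.311051; V(3,1) = max -> 2.586869
  V(3,2) = exp(-r*dt) * [p*0.090000 + (1-p)*0.000000] = 0.048639; exercise = 0.000000; V(3,2) = max -> 0.048639
  V(3,3) = exp(-r*dt) * [p*0.000000 + (1-p)*0.000000] = 0.000000; exercise = 0.000000; V(3,3) = max -> 0.000000
  V(2,0) = exp(-r*dt) * [p*7.575258 + (1-p)*2.586869] = 5.251886; exercise = 4.712142; V(2,0) = max -> 5.251886
  V(2,1) = exp(-r*dt) * [p*2.586869 + (1-p)*0.048639] = 1.419794; exercise = 0.090000; V(2,1) = max -> 1.419794
  V(2,2) = exp(-r*dt) * [p*0.048639 + (1-p)*0.000000] = 0.026286; exercise = 0.000000; V(2,2) = max -> 0.026286
  V(1,0) = exp(-r*dt) * [p*5.251886 + (1-p)*1.419794] = 3.473835; exercise = 2.311051; V(1,0) = max -> 3.473835
  V(1,1) = exp(-r*dt) * [p*1.419794 + (1-p)*0.026286] = 0.779066; exercise = 0.000000; V(1,1) = max -> 0.779066
  V(0,0) = exp(-r*dt) * [p*3.473835 + (1-p)*0.779066] = 2.226106; exercise = 0.090000; V(0,0) = max -> 2.226106

Answer: Price = V(0,0) = 2.2261


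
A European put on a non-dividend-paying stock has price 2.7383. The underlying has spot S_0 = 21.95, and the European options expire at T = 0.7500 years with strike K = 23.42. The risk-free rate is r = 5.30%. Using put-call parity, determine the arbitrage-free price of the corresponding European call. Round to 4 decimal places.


Put-call parity: C - P = S_0 * exp(-qT) - K * exp(-rT).
S_0 * exp(-qT) = 21.9500 * 1.00000000 = 21.95000000
K * exp(-rT) = 23.4200 * 0.96102967 = 22.50731479
C = P + S*exp(-qT) - K*exp(-rT)
C = 2.7383 + 21.95000000 - 22.50731479 = 2.1810

Answer: Call price = 2.1810
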